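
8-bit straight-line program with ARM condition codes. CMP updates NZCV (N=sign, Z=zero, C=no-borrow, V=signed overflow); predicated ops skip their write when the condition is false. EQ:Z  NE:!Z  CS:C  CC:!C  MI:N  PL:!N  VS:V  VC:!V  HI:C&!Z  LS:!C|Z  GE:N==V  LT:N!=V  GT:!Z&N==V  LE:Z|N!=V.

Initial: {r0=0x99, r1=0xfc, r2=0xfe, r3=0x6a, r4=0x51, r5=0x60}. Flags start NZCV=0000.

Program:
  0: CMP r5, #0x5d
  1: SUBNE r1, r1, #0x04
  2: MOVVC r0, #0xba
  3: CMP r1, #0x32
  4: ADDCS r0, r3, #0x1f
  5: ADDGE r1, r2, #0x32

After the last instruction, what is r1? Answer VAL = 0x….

VAL = 0xf8

0: ✓ CMP  NZCV=0010
1: ✓ SUBNE  r1←0xf8
2: ✓ MOVVC  r0←0xba
3: ✓ CMP  NZCV=1010
4: ✓ ADDCS  r0←0x89
5: · ADDGE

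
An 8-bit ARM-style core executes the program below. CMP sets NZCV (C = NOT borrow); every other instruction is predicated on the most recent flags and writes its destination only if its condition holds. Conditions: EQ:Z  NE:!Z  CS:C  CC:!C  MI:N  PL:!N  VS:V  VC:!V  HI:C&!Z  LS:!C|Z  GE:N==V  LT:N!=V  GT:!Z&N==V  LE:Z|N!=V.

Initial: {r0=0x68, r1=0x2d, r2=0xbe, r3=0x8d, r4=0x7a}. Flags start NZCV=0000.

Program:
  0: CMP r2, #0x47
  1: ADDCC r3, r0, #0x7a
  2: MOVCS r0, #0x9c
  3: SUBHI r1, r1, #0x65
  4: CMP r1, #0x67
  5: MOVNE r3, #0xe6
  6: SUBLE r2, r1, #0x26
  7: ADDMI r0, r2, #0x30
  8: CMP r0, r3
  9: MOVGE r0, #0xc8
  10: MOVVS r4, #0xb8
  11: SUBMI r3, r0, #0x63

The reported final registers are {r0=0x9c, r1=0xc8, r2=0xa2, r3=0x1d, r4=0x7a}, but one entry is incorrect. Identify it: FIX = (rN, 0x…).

FIX = (r3, 0x39)

0: ✓ CMP  NZCV=0011
1: · ADDCC
2: ✓ MOVCS  r0←0x9c
3: ✓ SUBHI  r1←0xc8
4: ✓ CMP  NZCV=0011
5: ✓ MOVNE  r3←0xe6
6: ✓ SUBLE  r2←0xa2
7: · ADDMI
8: ✓ CMP  NZCV=1000
9: · MOVGE
10: · MOVVS
11: ✓ SUBMI  r3←0x39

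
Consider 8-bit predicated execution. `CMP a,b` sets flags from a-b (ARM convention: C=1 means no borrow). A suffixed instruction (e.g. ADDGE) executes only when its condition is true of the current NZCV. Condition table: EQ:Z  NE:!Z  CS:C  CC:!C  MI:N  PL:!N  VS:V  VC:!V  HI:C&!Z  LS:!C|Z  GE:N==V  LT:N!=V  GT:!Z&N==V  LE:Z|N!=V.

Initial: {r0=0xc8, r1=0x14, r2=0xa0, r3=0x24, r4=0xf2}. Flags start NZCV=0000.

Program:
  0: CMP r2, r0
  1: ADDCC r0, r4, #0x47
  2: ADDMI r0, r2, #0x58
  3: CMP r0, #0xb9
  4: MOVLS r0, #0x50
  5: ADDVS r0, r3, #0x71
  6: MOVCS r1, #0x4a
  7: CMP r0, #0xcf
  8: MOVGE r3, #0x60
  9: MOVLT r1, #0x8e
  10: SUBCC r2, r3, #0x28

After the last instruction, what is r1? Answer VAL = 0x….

VAL = 0x4a

[0] flags=1000 → (cmp)
[1] flags=1000 CC?T → r0=0x39
[2] flags=1000 MI?T → r0=0xf8
[3] flags=0010 → (cmp)
[4] flags=0010 LS?F → skip
[5] flags=0010 VS?F → skip
[6] flags=0010 CS?T → r1=0x4a
[7] flags=0010 → (cmp)
[8] flags=0010 GE?T → r3=0x60
[9] flags=0010 LT?F → skip
[10] flags=0010 CC?F → skip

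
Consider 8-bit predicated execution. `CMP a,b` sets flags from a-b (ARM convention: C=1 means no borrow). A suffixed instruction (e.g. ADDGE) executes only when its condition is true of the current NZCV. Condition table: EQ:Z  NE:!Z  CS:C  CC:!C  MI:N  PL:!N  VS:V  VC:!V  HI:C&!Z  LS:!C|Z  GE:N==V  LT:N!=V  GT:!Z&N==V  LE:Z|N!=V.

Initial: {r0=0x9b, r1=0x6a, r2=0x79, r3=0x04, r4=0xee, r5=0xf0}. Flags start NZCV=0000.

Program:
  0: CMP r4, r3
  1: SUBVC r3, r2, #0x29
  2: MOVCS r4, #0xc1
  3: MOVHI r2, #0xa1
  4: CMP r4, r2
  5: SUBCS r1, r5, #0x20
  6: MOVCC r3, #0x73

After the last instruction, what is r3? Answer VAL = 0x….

VAL = 0x50

[0] flags=1010 → (cmp)
[1] flags=1010 VC?T → r3=0x50
[2] flags=1010 CS?T → r4=0xc1
[3] flags=1010 HI?T → r2=0xa1
[4] flags=0010 → (cmp)
[5] flags=0010 CS?T → r1=0xd0
[6] flags=0010 CC?F → skip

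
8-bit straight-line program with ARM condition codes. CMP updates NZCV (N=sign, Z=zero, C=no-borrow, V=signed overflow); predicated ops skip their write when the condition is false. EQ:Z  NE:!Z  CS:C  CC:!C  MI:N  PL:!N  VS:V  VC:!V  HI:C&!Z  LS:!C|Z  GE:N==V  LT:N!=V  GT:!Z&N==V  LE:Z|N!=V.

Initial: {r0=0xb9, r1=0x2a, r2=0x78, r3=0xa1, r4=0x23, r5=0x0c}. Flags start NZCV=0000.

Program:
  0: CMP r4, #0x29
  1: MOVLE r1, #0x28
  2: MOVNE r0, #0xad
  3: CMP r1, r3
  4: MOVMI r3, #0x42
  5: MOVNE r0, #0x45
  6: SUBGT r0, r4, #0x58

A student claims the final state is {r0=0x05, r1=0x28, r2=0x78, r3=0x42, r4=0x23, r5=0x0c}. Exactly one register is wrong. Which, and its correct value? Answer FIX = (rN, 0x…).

[0] flags=1000 → (cmp)
[1] flags=1000 LE?T → r1=0x28
[2] flags=1000 NE?T → r0=0xad
[3] flags=1001 → (cmp)
[4] flags=1001 MI?T → r3=0x42
[5] flags=1001 NE?T → r0=0x45
[6] flags=1001 GT?T → r0=0xcb

FIX = (r0, 0xcb)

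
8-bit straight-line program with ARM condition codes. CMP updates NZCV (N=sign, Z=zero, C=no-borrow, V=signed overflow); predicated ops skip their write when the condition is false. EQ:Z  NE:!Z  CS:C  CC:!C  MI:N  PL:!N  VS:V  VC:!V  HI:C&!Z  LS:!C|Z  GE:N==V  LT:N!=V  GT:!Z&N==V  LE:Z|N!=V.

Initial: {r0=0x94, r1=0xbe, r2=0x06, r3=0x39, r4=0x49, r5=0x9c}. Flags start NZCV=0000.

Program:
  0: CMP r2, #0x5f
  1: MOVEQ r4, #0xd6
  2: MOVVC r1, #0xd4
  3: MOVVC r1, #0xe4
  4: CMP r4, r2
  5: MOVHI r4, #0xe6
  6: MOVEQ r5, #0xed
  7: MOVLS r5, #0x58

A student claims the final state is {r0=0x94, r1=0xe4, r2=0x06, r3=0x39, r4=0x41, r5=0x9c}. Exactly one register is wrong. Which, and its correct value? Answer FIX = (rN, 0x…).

[0] flags=1000 → (cmp)
[1] flags=1000 EQ?F → skip
[2] flags=1000 VC?T → r1=0xd4
[3] flags=1000 VC?T → r1=0xe4
[4] flags=0010 → (cmp)
[5] flags=0010 HI?T → r4=0xe6
[6] flags=0010 EQ?F → skip
[7] flags=0010 LS?F → skip

FIX = (r4, 0xe6)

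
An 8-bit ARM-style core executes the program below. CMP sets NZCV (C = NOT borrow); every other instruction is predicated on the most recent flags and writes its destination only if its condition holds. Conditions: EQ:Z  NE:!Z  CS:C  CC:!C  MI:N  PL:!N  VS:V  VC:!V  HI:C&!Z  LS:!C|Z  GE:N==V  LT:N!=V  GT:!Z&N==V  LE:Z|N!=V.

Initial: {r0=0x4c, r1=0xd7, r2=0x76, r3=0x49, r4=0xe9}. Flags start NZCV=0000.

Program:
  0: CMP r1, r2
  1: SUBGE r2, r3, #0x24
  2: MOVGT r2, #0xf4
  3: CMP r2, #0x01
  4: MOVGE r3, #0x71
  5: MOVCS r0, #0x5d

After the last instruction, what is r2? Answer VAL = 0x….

VAL = 0x76

0: ✓ CMP  NZCV=0011
1: · SUBGE
2: · MOVGT
3: ✓ CMP  NZCV=0010
4: ✓ MOVGE  r3←0x71
5: ✓ MOVCS  r0←0x5d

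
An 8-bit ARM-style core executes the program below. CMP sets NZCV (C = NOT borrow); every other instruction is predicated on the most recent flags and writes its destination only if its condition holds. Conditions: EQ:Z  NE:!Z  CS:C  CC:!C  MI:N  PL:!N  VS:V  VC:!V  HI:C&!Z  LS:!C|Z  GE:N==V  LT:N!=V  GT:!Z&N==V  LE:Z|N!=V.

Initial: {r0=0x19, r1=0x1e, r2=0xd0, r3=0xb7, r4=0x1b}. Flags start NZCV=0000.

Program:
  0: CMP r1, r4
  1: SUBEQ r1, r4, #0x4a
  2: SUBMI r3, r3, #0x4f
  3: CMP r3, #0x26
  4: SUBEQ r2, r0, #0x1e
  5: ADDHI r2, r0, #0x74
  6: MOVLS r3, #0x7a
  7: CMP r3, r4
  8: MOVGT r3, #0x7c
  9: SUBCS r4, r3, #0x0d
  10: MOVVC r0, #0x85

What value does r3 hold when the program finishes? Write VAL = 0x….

0: ✓ CMP  NZCV=0010
1: · SUBEQ
2: · SUBMI
3: ✓ CMP  NZCV=1010
4: · SUBEQ
5: ✓ ADDHI  r2←0x8d
6: · MOVLS
7: ✓ CMP  NZCV=1010
8: · MOVGT
9: ✓ SUBCS  r4←0xaa
10: ✓ MOVVC  r0←0x85

VAL = 0xb7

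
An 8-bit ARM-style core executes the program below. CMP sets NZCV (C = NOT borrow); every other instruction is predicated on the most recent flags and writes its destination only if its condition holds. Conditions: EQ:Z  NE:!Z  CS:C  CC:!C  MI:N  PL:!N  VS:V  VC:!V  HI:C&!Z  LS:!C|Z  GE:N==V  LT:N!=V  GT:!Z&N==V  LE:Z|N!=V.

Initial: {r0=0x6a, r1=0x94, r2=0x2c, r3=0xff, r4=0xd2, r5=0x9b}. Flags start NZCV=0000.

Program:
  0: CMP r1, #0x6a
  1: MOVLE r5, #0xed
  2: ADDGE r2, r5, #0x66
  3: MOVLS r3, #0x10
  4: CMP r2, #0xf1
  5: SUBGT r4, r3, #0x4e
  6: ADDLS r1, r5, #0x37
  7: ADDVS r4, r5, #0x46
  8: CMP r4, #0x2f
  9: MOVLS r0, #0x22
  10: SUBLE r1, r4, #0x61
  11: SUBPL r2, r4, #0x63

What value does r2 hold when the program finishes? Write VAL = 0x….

0: ✓ CMP  NZCV=0011
1: ✓ MOVLE  r5←0xed
2: · ADDGE
3: · MOVLS
4: ✓ CMP  NZCV=0000
5: ✓ SUBGT  r4←0xb1
6: ✓ ADDLS  r1←0x24
7: · ADDVS
8: ✓ CMP  NZCV=1010
9: · MOVLS
10: ✓ SUBLE  r1←0x50
11: · SUBPL

VAL = 0x2c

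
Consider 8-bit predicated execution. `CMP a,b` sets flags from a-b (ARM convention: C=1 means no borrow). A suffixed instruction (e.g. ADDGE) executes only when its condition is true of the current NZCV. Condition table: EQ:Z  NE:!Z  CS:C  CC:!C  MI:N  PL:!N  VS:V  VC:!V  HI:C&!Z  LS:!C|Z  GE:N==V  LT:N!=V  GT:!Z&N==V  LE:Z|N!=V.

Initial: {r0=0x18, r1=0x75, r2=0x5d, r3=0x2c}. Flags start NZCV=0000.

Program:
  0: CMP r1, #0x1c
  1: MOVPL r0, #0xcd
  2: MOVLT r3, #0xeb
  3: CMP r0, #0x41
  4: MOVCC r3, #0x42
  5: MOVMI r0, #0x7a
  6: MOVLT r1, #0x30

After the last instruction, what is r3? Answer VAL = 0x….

VAL = 0x2c

0: ✓ CMP  NZCV=0010
1: ✓ MOVPL  r0←0xcd
2: · MOVLT
3: ✓ CMP  NZCV=1010
4: · MOVCC
5: ✓ MOVMI  r0←0x7a
6: ✓ MOVLT  r1←0x30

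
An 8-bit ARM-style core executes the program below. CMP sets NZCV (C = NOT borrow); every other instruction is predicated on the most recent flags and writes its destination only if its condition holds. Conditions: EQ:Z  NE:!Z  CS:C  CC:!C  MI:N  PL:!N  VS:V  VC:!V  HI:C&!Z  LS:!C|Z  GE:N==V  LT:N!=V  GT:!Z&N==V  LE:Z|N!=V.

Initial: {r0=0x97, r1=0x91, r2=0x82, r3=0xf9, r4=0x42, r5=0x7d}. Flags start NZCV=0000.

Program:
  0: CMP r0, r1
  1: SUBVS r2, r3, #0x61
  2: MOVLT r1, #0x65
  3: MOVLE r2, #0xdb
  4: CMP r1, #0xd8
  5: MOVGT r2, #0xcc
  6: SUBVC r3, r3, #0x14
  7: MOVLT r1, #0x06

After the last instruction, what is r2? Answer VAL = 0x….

0: ✓ CMP  NZCV=0010
1: · SUBVS
2: · MOVLT
3: · MOVLE
4: ✓ CMP  NZCV=1000
5: · MOVGT
6: ✓ SUBVC  r3←0xe5
7: ✓ MOVLT  r1←0x06

VAL = 0x82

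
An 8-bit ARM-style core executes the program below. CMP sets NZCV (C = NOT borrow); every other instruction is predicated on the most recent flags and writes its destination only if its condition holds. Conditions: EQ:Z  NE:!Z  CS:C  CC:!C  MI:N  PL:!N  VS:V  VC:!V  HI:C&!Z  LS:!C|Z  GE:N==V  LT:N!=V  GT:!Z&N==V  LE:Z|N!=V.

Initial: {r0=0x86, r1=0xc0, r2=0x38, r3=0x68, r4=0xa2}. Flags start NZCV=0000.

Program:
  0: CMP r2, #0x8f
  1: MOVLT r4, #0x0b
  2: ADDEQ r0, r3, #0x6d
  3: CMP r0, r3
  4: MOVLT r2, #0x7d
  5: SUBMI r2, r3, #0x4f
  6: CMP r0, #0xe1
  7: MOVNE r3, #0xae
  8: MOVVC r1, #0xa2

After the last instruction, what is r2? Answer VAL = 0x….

VAL = 0x7d

[0] flags=1001 → (cmp)
[1] flags=1001 LT?F → skip
[2] flags=1001 EQ?F → skip
[3] flags=0011 → (cmp)
[4] flags=0011 LT?T → r2=0x7d
[5] flags=0011 MI?F → skip
[6] flags=1000 → (cmp)
[7] flags=1000 NE?T → r3=0xae
[8] flags=1000 VC?T → r1=0xa2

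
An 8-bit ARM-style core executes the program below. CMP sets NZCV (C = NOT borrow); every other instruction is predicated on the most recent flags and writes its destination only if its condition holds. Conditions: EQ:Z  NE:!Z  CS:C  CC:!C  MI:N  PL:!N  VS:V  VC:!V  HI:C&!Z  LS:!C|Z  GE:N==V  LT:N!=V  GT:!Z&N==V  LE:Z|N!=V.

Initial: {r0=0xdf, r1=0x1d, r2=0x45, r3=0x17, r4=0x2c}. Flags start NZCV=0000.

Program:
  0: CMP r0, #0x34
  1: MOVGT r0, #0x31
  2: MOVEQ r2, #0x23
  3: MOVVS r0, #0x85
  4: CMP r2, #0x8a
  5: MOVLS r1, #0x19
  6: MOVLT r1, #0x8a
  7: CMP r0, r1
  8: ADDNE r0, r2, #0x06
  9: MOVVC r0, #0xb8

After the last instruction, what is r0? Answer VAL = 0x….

VAL = 0xb8

0: ✓ CMP  NZCV=1010
1: · MOVGT
2: · MOVEQ
3: · MOVVS
4: ✓ CMP  NZCV=1001
5: ✓ MOVLS  r1←0x19
6: · MOVLT
7: ✓ CMP  NZCV=1010
8: ✓ ADDNE  r0←0x4b
9: ✓ MOVVC  r0←0xb8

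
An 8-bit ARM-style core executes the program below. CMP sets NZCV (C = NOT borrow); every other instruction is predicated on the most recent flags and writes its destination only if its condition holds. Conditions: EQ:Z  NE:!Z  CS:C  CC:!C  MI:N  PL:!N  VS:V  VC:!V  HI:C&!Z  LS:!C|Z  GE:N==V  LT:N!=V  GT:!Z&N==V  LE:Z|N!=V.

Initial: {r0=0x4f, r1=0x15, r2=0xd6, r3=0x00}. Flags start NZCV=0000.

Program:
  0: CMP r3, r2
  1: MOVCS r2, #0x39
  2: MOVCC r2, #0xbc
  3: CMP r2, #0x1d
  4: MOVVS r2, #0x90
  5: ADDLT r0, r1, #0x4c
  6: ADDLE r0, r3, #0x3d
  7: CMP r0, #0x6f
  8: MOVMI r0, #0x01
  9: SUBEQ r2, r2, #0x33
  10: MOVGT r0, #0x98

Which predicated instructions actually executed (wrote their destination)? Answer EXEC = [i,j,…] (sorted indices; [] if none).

EXEC = [2,5,6,8]

[0] flags=0000 → (cmp)
[1] flags=0000 CS?F → skip
[2] flags=0000 CC?T → r2=0xbc
[3] flags=1010 → (cmp)
[4] flags=1010 VS?F → skip
[5] flags=1010 LT?T → r0=0x61
[6] flags=1010 LE?T → r0=0x3d
[7] flags=1000 → (cmp)
[8] flags=1000 MI?T → r0=0x01
[9] flags=1000 EQ?F → skip
[10] flags=1000 GT?F → skip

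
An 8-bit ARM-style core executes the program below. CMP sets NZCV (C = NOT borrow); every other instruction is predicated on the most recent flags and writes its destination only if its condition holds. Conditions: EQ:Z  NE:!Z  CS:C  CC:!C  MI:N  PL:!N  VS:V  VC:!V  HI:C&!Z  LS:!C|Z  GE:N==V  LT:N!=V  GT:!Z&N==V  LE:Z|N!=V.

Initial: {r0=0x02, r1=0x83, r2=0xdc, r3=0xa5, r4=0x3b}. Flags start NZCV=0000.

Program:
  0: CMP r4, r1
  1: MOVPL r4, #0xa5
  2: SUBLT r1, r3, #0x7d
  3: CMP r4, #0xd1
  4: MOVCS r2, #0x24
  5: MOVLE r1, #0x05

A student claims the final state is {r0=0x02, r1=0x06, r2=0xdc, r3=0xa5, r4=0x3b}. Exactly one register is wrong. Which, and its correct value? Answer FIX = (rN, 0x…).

FIX = (r1, 0x83)

0: ✓ CMP  NZCV=1001
1: · MOVPL
2: · SUBLT
3: ✓ CMP  NZCV=0000
4: · MOVCS
5: · MOVLE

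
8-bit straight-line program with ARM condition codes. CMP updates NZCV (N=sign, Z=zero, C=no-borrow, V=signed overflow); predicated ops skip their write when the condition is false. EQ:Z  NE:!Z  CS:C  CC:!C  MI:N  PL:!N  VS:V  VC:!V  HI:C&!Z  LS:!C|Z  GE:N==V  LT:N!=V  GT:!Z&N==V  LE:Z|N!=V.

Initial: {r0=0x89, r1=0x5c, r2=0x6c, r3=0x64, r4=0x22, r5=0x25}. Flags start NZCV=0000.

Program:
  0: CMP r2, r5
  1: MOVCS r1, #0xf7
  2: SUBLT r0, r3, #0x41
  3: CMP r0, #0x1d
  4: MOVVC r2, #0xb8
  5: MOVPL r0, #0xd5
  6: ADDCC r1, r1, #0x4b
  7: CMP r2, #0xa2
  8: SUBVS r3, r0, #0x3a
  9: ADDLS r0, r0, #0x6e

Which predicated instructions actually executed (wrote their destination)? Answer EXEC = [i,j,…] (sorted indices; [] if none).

EXEC = [1,5,8,9]

0: ✓ CMP  NZCV=0010
1: ✓ MOVCS  r1←0xf7
2: · SUBLT
3: ✓ CMP  NZCV=0011
4: · MOVVC
5: ✓ MOVPL  r0←0xd5
6: · ADDCC
7: ✓ CMP  NZCV=1001
8: ✓ SUBVS  r3←0x9b
9: ✓ ADDLS  r0←0x43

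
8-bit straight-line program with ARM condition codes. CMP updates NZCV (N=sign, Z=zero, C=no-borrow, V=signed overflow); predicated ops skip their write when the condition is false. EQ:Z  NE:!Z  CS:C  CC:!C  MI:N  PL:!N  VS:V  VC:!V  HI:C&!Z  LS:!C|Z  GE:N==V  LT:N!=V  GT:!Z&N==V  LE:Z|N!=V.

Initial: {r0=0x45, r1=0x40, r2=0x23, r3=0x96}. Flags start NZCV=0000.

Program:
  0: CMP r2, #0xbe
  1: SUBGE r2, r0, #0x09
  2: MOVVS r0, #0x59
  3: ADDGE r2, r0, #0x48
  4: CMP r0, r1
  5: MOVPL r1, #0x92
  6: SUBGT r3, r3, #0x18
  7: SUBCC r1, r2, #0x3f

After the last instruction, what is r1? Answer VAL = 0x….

VAL = 0x92

0: ✓ CMP  NZCV=0000
1: ✓ SUBGE  r2←0x3c
2: · MOVVS
3: ✓ ADDGE  r2←0x8d
4: ✓ CMP  NZCV=0010
5: ✓ MOVPL  r1←0x92
6: ✓ SUBGT  r3←0x7e
7: · SUBCC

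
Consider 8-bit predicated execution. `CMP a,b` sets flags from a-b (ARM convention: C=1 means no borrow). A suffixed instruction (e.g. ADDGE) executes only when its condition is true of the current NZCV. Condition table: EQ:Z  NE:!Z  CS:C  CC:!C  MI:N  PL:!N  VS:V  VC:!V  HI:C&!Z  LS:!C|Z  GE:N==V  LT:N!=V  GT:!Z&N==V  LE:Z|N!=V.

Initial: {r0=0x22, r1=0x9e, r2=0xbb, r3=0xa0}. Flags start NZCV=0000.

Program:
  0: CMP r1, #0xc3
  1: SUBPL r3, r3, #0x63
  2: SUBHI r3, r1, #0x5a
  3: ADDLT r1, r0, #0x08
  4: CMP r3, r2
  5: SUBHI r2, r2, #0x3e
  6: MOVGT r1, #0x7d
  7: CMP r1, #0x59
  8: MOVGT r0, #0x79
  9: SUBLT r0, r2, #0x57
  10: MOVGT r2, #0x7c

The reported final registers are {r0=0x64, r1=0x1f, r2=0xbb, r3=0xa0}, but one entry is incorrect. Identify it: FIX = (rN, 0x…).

0: ✓ CMP  NZCV=1000
1: · SUBPL
2: · SUBHI
3: ✓ ADDLT  r1←0x2a
4: ✓ CMP  NZCV=1000
5: · SUBHI
6: · MOVGT
7: ✓ CMP  NZCV=1000
8: · MOVGT
9: ✓ SUBLT  r0←0x64
10: · MOVGT

FIX = (r1, 0x2a)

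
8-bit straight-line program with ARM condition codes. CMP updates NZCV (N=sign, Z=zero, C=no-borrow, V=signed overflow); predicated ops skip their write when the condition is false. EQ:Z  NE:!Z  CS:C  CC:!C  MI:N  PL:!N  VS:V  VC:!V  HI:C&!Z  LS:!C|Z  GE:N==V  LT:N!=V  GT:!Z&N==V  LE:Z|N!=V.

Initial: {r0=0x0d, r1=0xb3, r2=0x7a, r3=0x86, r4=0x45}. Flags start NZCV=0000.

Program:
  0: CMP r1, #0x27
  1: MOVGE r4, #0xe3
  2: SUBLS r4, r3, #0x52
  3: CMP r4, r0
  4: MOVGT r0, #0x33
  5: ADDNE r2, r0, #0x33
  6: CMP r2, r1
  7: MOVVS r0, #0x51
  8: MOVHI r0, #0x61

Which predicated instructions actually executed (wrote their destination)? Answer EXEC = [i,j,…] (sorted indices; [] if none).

EXEC = [4,5,7]

[0] flags=1010 → (cmp)
[1] flags=1010 GE?F → skip
[2] flags=1010 LS?F → skip
[3] flags=0010 → (cmp)
[4] flags=0010 GT?T → r0=0x33
[5] flags=0010 NE?T → r2=0x66
[6] flags=1001 → (cmp)
[7] flags=1001 VS?T → r0=0x51
[8] flags=1001 HI?F → skip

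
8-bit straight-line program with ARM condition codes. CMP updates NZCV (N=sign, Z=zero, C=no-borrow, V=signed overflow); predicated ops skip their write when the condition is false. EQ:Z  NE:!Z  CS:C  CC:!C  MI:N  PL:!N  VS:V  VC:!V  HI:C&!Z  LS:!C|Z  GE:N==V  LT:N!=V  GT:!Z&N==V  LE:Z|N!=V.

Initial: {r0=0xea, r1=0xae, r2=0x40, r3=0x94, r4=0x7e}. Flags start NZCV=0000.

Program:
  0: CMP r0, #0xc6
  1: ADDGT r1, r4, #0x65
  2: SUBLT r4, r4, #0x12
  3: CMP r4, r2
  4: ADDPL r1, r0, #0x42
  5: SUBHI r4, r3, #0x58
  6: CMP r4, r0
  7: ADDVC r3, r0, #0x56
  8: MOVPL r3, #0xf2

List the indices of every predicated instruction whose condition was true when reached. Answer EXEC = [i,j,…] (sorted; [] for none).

0: ✓ CMP  NZCV=0010
1: ✓ ADDGT  r1←0xe3
2: · SUBLT
3: ✓ CMP  NZCV=0010
4: ✓ ADDPL  r1←0x2c
5: ✓ SUBHI  r4←0x3c
6: ✓ CMP  NZCV=0000
7: ✓ ADDVC  r3←0x40
8: ✓ MOVPL  r3←0xf2

EXEC = [1,4,5,7,8]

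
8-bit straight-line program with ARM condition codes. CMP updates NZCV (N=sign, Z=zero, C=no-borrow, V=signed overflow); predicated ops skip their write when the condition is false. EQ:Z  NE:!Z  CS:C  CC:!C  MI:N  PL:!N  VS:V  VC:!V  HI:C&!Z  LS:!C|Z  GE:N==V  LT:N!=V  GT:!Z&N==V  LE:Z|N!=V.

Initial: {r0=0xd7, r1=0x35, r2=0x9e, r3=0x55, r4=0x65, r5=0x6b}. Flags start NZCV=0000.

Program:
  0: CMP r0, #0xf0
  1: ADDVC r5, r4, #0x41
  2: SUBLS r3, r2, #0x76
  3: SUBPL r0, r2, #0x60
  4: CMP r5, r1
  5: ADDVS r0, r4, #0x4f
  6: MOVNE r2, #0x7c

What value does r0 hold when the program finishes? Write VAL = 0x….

0: ✓ CMP  NZCV=1000
1: ✓ ADDVC  r5←0xa6
2: ✓ SUBLS  r3←0x28
3: · SUBPL
4: ✓ CMP  NZCV=0011
5: ✓ ADDVS  r0←0xb4
6: ✓ MOVNE  r2←0x7c

VAL = 0xb4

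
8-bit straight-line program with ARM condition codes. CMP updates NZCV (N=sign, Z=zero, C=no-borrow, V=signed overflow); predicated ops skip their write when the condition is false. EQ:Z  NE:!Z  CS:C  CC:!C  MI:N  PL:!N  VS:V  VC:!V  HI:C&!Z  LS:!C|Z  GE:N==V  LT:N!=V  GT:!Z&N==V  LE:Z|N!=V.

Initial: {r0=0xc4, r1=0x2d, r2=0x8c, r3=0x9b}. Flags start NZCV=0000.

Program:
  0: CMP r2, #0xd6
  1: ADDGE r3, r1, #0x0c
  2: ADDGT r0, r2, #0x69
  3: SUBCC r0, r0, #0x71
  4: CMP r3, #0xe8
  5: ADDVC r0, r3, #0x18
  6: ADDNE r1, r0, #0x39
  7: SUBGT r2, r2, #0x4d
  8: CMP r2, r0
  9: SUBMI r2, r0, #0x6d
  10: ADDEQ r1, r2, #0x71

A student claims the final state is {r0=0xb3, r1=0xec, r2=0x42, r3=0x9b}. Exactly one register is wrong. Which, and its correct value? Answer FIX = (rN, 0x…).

FIX = (r2, 0x46)

0: ✓ CMP  NZCV=1000
1: · ADDGE
2: · ADDGT
3: ✓ SUBCC  r0←0x53
4: ✓ CMP  NZCV=1000
5: ✓ ADDVC  r0←0xb3
6: ✓ ADDNE  r1←0xec
7: · SUBGT
8: ✓ CMP  NZCV=1000
9: ✓ SUBMI  r2←0x46
10: · ADDEQ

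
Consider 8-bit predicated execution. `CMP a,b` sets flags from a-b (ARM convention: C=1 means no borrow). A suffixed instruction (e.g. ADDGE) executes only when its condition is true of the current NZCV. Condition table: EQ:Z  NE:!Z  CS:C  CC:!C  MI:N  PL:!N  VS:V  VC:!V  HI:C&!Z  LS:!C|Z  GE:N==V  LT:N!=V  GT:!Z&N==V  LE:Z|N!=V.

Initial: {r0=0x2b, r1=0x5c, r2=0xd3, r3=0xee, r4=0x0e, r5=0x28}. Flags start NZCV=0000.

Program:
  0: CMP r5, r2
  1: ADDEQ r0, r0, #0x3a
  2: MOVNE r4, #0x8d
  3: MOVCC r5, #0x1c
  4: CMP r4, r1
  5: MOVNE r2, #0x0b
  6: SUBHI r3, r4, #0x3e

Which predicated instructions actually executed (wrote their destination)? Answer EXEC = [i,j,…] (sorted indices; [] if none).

0: ✓ CMP  NZCV=0000
1: · ADDEQ
2: ✓ MOVNE  r4←0x8d
3: ✓ MOVCC  r5←0x1c
4: ✓ CMP  NZCV=0011
5: ✓ MOVNE  r2←0x0b
6: ✓ SUBHI  r3←0x4f

EXEC = [2,3,5,6]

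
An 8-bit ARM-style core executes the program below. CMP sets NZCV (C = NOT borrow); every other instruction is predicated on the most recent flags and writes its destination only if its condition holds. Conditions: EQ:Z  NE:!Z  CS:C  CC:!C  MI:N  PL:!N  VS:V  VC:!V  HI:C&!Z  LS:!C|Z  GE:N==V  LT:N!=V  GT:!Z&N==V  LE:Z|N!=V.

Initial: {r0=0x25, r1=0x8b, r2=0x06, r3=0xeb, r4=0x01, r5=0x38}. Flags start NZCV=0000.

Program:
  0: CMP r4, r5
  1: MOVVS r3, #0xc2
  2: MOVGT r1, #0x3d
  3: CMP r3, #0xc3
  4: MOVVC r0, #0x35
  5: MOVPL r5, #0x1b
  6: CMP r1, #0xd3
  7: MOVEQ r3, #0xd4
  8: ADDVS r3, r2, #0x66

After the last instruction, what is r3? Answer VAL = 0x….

VAL = 0xeb

0: ✓ CMP  NZCV=1000
1: · MOVVS
2: · MOVGT
3: ✓ CMP  NZCV=0010
4: ✓ MOVVC  r0←0x35
5: ✓ MOVPL  r5←0x1b
6: ✓ CMP  NZCV=1000
7: · MOVEQ
8: · ADDVS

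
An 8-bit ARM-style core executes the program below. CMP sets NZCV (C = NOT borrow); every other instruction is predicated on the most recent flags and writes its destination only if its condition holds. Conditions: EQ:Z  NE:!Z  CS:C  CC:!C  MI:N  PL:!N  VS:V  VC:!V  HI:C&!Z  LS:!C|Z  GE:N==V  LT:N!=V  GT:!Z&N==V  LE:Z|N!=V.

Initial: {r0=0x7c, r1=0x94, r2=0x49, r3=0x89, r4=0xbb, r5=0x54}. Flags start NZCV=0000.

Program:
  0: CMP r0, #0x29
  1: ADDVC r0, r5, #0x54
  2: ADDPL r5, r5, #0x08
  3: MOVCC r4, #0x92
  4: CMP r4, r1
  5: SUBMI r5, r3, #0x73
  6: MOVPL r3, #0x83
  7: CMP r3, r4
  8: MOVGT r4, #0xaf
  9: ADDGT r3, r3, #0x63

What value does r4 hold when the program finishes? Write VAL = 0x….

VAL = 0xbb

0: ✓ CMP  NZCV=0010
1: ✓ ADDVC  r0←0xa8
2: ✓ ADDPL  r5←0x5c
3: · MOVCC
4: ✓ CMP  NZCV=0010
5: · SUBMI
6: ✓ MOVPL  r3←0x83
7: ✓ CMP  NZCV=1000
8: · MOVGT
9: · ADDGT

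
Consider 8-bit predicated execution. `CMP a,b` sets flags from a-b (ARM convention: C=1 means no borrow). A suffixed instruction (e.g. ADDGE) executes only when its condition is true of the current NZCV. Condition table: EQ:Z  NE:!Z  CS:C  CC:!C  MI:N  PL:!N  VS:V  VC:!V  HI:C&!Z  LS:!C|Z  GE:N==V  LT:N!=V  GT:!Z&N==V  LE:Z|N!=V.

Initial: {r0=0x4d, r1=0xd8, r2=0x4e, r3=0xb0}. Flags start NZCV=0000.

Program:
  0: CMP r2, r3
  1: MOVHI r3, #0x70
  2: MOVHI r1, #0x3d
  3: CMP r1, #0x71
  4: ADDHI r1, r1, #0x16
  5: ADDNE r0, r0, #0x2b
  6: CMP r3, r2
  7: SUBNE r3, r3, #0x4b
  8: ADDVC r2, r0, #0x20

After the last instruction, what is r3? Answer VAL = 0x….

VAL = 0x65

0: ✓ CMP  NZCV=1001
1: · MOVHI
2: · MOVHI
3: ✓ CMP  NZCV=0011
4: ✓ ADDHI  r1←0xee
5: ✓ ADDNE  r0←0x78
6: ✓ CMP  NZCV=0011
7: ✓ SUBNE  r3←0x65
8: · ADDVC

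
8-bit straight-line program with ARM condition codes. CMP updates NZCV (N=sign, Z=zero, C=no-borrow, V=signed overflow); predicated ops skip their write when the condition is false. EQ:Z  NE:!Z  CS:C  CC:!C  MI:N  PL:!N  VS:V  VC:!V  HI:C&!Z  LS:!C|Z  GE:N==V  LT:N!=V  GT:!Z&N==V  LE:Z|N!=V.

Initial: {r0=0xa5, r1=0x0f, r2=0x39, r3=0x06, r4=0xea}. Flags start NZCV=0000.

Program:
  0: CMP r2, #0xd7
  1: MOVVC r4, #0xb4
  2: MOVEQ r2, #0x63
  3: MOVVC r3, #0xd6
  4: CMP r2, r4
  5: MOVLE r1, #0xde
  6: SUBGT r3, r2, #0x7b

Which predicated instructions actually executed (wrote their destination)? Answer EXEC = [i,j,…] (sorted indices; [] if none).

EXEC = [1,3,6]

0: ✓ CMP  NZCV=0000
1: ✓ MOVVC  r4←0xb4
2: · MOVEQ
3: ✓ MOVVC  r3←0xd6
4: ✓ CMP  NZCV=1001
5: · MOVLE
6: ✓ SUBGT  r3←0xbe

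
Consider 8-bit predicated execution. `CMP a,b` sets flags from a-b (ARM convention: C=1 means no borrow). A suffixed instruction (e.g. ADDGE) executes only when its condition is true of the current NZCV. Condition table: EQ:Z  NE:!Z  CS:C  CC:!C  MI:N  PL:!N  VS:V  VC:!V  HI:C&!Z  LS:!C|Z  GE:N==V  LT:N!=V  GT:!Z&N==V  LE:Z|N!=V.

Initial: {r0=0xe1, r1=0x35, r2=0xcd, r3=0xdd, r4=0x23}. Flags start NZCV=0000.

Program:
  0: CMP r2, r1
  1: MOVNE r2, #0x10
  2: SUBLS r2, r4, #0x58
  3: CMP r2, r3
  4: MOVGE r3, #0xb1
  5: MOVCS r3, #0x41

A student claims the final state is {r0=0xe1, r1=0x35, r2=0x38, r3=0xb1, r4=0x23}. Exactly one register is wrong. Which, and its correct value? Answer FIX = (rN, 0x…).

FIX = (r2, 0x10)

0: ✓ CMP  NZCV=1010
1: ✓ MOVNE  r2←0x10
2: · SUBLS
3: ✓ CMP  NZCV=0000
4: ✓ MOVGE  r3←0xb1
5: · MOVCS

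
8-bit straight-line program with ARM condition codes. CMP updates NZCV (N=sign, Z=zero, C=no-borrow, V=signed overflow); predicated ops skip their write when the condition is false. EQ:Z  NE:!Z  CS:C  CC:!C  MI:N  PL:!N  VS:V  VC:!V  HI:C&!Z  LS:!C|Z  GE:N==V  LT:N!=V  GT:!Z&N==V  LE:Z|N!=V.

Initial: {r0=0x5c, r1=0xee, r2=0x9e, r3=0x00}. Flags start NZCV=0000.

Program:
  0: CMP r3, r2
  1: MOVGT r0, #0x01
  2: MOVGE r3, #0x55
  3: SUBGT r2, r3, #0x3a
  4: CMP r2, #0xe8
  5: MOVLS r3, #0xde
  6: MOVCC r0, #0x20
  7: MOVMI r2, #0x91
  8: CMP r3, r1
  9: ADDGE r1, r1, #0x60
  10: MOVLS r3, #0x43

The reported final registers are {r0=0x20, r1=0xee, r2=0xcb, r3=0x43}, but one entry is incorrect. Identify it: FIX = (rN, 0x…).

FIX = (r2, 0x1b)

[0] flags=0000 → (cmp)
[1] flags=0000 GT?T → r0=0x01
[2] flags=0000 GE?T → r3=0x55
[3] flags=0000 GT?T → r2=0x1b
[4] flags=0000 → (cmp)
[5] flags=0000 LS?T → r3=0xde
[6] flags=0000 CC?T → r0=0x20
[7] flags=0000 MI?F → skip
[8] flags=1000 → (cmp)
[9] flags=1000 GE?F → skip
[10] flags=1000 LS?T → r3=0x43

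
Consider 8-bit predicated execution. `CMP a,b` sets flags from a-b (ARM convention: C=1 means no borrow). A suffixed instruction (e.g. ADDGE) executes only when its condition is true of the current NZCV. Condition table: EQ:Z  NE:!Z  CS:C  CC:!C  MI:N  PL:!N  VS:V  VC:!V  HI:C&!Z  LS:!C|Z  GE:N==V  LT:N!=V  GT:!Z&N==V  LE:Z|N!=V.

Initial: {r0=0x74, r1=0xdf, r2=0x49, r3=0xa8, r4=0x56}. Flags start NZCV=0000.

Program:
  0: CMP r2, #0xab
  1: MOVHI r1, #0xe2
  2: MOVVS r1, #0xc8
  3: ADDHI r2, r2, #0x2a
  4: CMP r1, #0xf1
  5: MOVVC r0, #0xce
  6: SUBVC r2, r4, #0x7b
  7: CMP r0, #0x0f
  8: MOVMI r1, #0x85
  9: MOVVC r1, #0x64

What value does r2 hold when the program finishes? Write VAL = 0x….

0: ✓ CMP  NZCV=1001
1: · MOVHI
2: ✓ MOVVS  r1←0xc8
3: · ADDHI
4: ✓ CMP  NZCV=1000
5: ✓ MOVVC  r0←0xce
6: ✓ SUBVC  r2←0xdb
7: ✓ CMP  NZCV=1010
8: ✓ MOVMI  r1←0x85
9: ✓ MOVVC  r1←0x64

VAL = 0xdb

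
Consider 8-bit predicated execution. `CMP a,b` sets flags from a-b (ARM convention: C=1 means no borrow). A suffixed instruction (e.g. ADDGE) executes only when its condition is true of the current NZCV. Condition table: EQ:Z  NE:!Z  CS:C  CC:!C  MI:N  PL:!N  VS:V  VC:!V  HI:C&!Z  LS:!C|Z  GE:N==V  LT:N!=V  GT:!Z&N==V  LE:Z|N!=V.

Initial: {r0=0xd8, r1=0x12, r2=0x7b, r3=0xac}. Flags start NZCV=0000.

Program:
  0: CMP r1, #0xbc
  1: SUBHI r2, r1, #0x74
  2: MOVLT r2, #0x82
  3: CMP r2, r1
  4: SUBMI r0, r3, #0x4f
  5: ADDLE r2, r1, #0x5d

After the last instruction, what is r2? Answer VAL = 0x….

VAL = 0x7b

[0] flags=0000 → (cmp)
[1] flags=0000 HI?F → skip
[2] flags=0000 LT?F → skip
[3] flags=0010 → (cmp)
[4] flags=0010 MI?F → skip
[5] flags=0010 LE?F → skip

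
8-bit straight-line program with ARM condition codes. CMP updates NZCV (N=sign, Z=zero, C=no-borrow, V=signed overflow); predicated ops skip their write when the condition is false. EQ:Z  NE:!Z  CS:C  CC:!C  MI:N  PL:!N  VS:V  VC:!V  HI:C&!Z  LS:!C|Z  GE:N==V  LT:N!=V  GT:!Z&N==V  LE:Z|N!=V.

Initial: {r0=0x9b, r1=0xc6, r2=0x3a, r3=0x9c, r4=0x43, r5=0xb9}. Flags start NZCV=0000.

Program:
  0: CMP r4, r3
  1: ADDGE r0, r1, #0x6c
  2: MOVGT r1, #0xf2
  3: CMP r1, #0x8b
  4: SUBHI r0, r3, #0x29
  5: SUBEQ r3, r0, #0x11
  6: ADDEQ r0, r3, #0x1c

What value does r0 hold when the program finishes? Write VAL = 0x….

[0] flags=1001 → (cmp)
[1] flags=1001 GE?T → r0=0x32
[2] flags=1001 GT?T → r1=0xf2
[3] flags=0010 → (cmp)
[4] flags=0010 HI?T → r0=0x73
[5] flags=0010 EQ?F → skip
[6] flags=0010 EQ?F → skip

VAL = 0x73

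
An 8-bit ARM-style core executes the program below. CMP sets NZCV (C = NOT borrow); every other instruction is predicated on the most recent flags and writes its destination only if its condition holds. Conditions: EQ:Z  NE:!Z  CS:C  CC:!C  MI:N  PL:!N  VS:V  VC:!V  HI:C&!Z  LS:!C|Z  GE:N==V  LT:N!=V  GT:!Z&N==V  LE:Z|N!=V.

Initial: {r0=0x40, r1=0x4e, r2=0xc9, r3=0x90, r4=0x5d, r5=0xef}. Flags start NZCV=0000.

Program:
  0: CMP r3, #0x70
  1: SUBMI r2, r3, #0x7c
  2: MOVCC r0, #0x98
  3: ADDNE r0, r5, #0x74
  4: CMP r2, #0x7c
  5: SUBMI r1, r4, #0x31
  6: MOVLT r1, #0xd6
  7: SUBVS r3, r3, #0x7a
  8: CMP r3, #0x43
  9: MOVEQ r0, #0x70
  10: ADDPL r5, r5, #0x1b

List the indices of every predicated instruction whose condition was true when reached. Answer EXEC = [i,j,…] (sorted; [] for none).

0: ✓ CMP  NZCV=0011
1: · SUBMI
2: · MOVCC
3: ✓ ADDNE  r0←0x63
4: ✓ CMP  NZCV=0011
5: · SUBMI
6: ✓ MOVLT  r1←0xd6
7: ✓ SUBVS  r3←0x16
8: ✓ CMP  NZCV=1000
9: · MOVEQ
10: · ADDPL

EXEC = [3,6,7]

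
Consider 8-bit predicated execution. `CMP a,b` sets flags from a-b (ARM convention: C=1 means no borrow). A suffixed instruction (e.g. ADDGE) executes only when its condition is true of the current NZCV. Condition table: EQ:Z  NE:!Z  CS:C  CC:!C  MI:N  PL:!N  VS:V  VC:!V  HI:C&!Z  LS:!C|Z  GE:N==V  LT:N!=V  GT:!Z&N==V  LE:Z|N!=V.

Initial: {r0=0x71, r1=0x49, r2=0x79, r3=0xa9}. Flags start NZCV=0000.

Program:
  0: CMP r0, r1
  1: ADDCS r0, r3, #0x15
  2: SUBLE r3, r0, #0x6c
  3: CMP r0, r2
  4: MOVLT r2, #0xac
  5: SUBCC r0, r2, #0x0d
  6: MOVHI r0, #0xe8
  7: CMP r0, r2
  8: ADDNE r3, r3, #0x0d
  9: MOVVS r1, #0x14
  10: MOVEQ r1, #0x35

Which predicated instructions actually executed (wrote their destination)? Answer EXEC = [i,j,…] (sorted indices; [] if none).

[0] flags=0010 → (cmp)
[1] flags=0010 CS?T → r0=0xbe
[2] flags=0010 LE?F → skip
[3] flags=0011 → (cmp)
[4] flags=0011 LT?T → r2=0xac
[5] flags=0011 CC?F → skip
[6] flags=0011 HI?T → r0=0xe8
[7] flags=0010 → (cmp)
[8] flags=0010 NE?T → r3=0xb6
[9] flags=0010 VS?F → skip
[10] flags=0010 EQ?F → skip

EXEC = [1,4,6,8]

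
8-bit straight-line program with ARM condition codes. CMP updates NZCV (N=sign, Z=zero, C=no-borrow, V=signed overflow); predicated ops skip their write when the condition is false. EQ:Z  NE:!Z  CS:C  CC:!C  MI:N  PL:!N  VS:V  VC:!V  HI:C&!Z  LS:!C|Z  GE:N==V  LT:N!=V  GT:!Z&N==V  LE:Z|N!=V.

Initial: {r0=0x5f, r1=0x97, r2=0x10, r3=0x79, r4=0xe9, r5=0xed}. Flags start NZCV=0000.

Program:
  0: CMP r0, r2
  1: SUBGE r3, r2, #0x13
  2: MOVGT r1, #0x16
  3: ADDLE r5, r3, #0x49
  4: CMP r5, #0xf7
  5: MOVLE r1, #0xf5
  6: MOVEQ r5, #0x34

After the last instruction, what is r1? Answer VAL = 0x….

0: ✓ CMP  NZCV=0010
1: ✓ SUBGE  r3←0xfd
2: ✓ MOVGT  r1←0x16
3: · ADDLE
4: ✓ CMP  NZCV=1000
5: ✓ MOVLE  r1←0xf5
6: · MOVEQ

VAL = 0xf5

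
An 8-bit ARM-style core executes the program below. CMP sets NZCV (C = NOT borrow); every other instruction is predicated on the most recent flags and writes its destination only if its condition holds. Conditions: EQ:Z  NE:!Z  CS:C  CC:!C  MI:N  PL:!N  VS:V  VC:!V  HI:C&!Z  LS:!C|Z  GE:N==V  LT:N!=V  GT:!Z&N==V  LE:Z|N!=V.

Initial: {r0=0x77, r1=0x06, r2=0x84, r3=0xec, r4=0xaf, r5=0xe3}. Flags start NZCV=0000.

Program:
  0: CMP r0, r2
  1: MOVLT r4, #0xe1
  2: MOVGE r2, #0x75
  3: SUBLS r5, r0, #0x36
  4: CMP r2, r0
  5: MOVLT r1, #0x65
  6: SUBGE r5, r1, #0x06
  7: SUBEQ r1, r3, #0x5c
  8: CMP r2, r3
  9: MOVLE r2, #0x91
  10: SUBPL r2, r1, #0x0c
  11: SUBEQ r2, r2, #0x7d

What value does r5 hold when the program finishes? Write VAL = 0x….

[0] flags=1001 → (cmp)
[1] flags=1001 LT?F → skip
[2] flags=1001 GE?T → r2=0x75
[3] flags=1001 LS?T → r5=0x41
[4] flags=1000 → (cmp)
[5] flags=1000 LT?T → r1=0x65
[6] flags=1000 GE?F → skip
[7] flags=1000 EQ?F → skip
[8] flags=1001 → (cmp)
[9] flags=1001 LE?F → skip
[10] flags=1001 PL?F → skip
[11] flags=1001 EQ?F → skip

VAL = 0x41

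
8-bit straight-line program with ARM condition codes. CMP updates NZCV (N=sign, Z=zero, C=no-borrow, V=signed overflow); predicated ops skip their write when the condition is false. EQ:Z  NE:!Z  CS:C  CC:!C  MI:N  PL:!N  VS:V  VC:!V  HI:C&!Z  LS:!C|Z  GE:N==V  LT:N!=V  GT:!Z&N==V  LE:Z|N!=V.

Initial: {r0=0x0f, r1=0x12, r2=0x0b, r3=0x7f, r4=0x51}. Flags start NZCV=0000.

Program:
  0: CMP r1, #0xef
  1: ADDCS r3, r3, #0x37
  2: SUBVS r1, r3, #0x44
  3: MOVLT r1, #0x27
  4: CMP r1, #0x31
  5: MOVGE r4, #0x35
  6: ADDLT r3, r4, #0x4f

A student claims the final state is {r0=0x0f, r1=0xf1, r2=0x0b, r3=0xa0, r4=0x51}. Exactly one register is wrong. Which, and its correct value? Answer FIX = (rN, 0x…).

0: ✓ CMP  NZCV=0000
1: · ADDCS
2: · SUBVS
3: · MOVLT
4: ✓ CMP  NZCV=1000
5: · MOVGE
6: ✓ ADDLT  r3←0xa0

FIX = (r1, 0x12)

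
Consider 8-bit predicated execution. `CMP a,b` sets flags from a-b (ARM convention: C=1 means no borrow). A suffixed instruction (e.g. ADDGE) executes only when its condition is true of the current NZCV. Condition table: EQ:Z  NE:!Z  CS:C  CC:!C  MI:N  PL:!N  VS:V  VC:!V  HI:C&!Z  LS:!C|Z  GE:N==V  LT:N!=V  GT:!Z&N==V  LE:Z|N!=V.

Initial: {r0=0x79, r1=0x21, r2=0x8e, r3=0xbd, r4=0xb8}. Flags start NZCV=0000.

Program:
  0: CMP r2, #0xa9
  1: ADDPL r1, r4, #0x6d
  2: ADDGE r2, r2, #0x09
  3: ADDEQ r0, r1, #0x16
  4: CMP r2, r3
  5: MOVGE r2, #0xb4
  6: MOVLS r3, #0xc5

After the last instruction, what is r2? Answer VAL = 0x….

VAL = 0x8e

0: ✓ CMP  NZCV=1000
1: · ADDPL
2: · ADDGE
3: · ADDEQ
4: ✓ CMP  NZCV=1000
5: · MOVGE
6: ✓ MOVLS  r3←0xc5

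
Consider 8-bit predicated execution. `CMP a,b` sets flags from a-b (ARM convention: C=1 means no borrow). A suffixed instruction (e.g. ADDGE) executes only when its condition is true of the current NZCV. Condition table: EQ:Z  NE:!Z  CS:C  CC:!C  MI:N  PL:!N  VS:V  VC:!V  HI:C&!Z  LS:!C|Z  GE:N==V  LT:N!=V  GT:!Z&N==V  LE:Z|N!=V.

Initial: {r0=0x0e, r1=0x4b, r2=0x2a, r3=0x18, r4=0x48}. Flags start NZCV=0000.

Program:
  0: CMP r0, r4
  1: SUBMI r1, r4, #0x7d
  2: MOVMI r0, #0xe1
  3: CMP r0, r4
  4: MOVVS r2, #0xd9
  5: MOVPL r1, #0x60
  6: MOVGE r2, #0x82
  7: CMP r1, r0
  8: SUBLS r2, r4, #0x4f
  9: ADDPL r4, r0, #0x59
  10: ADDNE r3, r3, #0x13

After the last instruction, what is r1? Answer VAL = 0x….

0: ✓ CMP  NZCV=1000
1: ✓ SUBMI  r1←0xcb
2: ✓ MOVMI  r0←0xe1
3: ✓ CMP  NZCV=1010
4: · MOVVS
5: · MOVPL
6: · MOVGE
7: ✓ CMP  NZCV=1000
8: ✓ SUBLS  r2←0xf9
9: · ADDPL
10: ✓ ADDNE  r3←0x2b

VAL = 0xcb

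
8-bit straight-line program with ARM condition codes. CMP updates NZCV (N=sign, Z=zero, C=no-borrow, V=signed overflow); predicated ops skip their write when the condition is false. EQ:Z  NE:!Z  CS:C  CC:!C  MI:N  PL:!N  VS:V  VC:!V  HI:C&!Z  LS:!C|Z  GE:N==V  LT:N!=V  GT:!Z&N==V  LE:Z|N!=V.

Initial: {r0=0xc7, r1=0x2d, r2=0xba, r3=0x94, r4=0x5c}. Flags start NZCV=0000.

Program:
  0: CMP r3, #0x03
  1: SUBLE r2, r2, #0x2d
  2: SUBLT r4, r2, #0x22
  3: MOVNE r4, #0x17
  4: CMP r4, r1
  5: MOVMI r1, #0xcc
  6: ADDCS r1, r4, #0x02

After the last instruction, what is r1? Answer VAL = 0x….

VAL = 0xcc

[0] flags=1010 → (cmp)
[1] flags=1010 LE?T → r2=0x8d
[2] flags=1010 LT?T → r4=0x6b
[3] flags=1010 NE?T → r4=0x17
[4] flags=1000 → (cmp)
[5] flags=1000 MI?T → r1=0xcc
[6] flags=1000 CS?F → skip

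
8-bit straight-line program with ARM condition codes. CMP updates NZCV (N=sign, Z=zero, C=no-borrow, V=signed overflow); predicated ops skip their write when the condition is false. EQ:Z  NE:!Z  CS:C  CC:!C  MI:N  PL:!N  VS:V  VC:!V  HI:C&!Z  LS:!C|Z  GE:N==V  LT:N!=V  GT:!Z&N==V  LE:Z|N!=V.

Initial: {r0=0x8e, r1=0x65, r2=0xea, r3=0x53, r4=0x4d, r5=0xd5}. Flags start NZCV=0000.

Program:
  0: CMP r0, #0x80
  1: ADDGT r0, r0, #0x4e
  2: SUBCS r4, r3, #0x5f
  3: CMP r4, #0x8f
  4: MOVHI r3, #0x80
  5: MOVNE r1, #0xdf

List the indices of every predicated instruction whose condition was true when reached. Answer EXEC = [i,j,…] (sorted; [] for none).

EXEC = [1,2,4,5]

0: ✓ CMP  NZCV=0010
1: ✓ ADDGT  r0←0xdc
2: ✓ SUBCS  r4←0xf4
3: ✓ CMP  NZCV=0010
4: ✓ MOVHI  r3←0x80
5: ✓ MOVNE  r1←0xdf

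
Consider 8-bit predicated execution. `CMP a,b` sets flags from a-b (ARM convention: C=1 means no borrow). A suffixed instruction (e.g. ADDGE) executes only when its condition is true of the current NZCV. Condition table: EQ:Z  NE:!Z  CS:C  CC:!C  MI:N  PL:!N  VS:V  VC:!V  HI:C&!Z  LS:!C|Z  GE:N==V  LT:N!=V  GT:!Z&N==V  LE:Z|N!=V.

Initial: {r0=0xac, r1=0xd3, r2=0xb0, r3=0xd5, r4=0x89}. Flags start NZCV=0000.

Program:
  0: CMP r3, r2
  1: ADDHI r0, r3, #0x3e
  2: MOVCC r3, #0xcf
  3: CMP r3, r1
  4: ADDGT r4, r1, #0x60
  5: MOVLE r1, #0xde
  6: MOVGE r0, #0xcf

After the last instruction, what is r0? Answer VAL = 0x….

0: ✓ CMP  NZCV=0010
1: ✓ ADDHI  r0←0x13
2: · MOVCC
3: ✓ CMP  NZCV=0010
4: ✓ ADDGT  r4←0x33
5: · MOVLE
6: ✓ MOVGE  r0←0xcf

VAL = 0xcf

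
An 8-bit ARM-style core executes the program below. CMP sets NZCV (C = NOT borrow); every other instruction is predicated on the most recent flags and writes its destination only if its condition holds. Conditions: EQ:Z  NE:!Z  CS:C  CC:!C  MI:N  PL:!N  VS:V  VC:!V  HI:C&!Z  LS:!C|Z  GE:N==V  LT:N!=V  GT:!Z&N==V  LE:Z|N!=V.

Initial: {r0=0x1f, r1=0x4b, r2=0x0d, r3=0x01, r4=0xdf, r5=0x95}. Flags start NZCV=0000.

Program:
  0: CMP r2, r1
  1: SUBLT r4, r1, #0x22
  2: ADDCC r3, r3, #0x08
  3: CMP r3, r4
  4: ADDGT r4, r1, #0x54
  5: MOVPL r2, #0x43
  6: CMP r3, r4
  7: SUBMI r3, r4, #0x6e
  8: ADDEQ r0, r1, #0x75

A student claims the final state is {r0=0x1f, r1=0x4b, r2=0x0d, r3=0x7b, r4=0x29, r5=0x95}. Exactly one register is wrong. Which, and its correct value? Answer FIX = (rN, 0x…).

[0] flags=1000 → (cmp)
[1] flags=1000 LT?T → r4=0x29
[2] flags=1000 CC?T → r3=0x09
[3] flags=1000 → (cmp)
[4] flags=1000 GT?F → skip
[5] flags=1000 PL?F → skip
[6] flags=1000 → (cmp)
[7] flags=1000 MI?T → r3=0xbb
[8] flags=1000 EQ?F → skip

FIX = (r3, 0xbb)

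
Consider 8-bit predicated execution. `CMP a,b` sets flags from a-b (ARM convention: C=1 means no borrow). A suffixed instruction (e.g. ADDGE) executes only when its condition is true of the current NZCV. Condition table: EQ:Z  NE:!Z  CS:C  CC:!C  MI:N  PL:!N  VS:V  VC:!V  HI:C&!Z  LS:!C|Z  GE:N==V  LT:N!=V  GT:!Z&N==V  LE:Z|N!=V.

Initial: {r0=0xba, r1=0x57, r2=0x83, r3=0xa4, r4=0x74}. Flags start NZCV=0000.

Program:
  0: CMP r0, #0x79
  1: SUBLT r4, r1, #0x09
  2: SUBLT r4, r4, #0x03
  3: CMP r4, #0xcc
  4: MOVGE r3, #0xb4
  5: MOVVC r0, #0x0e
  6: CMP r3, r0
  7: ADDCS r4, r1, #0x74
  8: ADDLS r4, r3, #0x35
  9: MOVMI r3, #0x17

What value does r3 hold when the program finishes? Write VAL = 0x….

VAL = 0x17

0: ✓ CMP  NZCV=0011
1: ✓ SUBLT  r4←0x4e
2: ✓ SUBLT  r4←0x4b
3: ✓ CMP  NZCV=0000
4: ✓ MOVGE  r3←0xb4
5: ✓ MOVVC  r0←0x0e
6: ✓ CMP  NZCV=1010
7: ✓ ADDCS  r4←0xcb
8: · ADDLS
9: ✓ MOVMI  r3←0x17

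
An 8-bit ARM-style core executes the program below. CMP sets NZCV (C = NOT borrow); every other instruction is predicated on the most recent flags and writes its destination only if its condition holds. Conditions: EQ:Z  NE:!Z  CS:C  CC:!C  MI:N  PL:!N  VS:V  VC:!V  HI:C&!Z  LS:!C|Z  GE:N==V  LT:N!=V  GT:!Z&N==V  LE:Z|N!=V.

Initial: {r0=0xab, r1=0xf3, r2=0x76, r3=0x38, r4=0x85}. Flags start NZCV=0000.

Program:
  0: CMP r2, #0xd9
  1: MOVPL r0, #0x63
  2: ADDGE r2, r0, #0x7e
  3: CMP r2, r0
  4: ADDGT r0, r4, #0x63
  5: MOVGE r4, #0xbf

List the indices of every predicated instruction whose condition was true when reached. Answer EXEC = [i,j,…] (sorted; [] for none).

0: ✓ CMP  NZCV=1001
1: · MOVPL
2: ✓ ADDGE  r2←0x29
3: ✓ CMP  NZCV=0000
4: ✓ ADDGT  r0←0xe8
5: ✓ MOVGE  r4←0xbf

EXEC = [2,4,5]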